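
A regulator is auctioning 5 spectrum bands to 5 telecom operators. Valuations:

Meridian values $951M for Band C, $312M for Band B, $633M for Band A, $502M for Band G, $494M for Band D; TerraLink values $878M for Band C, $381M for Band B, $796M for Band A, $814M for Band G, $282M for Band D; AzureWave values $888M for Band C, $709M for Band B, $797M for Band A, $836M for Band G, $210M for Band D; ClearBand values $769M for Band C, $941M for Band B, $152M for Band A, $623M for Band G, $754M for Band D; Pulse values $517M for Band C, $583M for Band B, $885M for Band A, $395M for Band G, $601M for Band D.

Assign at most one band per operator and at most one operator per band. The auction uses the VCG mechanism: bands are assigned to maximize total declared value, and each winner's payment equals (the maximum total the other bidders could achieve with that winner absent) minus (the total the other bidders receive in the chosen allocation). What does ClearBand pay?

ClearBand pays $175M.

Efficient allocation: Meridian→Band C ($951M), TerraLink→Band A ($796M), AzureWave→Band G ($836M), ClearBand→Band B ($941M), Pulse→Band D ($601M); total welfare W = $4125M.
ClearBand receives Band B at value $941M, so the others get W − 941 = $3184M.
Without ClearBand: best allocation of the remaining 4 bidders over all 5 bands is Meridian→Band C ($951M), TerraLink→Band G ($814M), AzureWave→Band B ($709M), Pulse→Band A ($885M), total $3359M.
VCG payment = (others' best without ClearBand) − (others' welfare with ClearBand) = 3359 − 3184 = $175M.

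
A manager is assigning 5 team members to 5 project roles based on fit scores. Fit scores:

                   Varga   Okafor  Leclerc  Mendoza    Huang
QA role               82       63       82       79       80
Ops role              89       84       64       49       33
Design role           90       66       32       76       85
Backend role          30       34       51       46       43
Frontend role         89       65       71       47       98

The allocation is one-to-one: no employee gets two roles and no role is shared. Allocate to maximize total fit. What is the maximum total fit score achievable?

Max total: 402 pts

This is the linear assignment problem.
Optimal: Varga→Design role (90 pts), Okafor→Ops role (84 pts), Leclerc→Backend role (51 pts), Mendoza→QA role (79 pts), Huang→Frontend role (98 pts) — total 90+84+51+79+98 = 402 pts.
Row-greedy (each employee in turn takes its best remaining role) gives 346 pts, worse by 56.
Swapping Okafor↔Leclerc (Okafor→Backend role 34 pts, Leclerc→Ops role 64 pts) loses 37.
Every other assignment is strictly worse.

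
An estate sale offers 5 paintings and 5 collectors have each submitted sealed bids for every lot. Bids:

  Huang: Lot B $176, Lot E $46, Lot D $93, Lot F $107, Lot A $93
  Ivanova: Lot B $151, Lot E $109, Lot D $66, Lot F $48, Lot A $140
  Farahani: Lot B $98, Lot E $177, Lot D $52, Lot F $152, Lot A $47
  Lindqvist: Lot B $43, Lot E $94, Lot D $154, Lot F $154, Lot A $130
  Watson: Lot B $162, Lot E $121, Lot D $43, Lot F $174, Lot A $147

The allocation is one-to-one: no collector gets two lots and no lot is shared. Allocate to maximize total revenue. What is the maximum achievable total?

Optimal: Huang→Lot B ($176), Ivanova→Lot A ($140), Farahani→Lot E ($177), Lindqvist→Lot D ($154), Watson→Lot F ($174) — total 176+140+177+154+174 = $821.
Swapping Farahani↔Huang (Farahani→Lot B $98, Huang→Lot E $46) loses 209.

Max total: $821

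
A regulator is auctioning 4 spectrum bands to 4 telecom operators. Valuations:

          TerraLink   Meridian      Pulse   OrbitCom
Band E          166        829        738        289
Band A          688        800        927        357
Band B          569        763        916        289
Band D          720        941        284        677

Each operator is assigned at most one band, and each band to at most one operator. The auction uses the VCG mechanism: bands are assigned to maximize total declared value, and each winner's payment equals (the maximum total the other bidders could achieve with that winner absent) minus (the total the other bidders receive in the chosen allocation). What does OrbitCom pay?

Efficient allocation: TerraLink→Band A ($688M), Meridian→Band E ($829M), Pulse→Band B ($916M), OrbitCom→Band D ($677M); total welfare W = $3110M.
OrbitCom receives Band D at value $677M, so the others get W − 677 = $2433M.
Without OrbitCom: best allocation of the remaining 3 bidders over all 4 bands is TerraLink→Band A ($688M), Meridian→Band D ($941M), Pulse→Band B ($916M), total $2545M.
VCG payment = (others' best without OrbitCom) − (others' welfare with OrbitCom) = 2545 − 2433 = $112M.

OrbitCom pays $112M.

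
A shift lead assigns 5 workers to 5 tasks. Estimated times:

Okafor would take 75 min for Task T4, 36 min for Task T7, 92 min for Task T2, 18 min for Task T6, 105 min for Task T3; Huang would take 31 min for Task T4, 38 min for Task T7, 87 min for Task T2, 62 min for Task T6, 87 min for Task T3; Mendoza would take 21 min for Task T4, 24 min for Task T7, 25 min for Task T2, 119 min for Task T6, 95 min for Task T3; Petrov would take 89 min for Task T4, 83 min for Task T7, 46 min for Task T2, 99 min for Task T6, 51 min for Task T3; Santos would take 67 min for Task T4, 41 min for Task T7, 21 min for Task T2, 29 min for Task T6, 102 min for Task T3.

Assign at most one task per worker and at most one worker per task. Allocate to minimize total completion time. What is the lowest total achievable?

Optimal: Okafor→Task T6 (18 min), Huang→Task T4 (31 min), Mendoza→Task T7 (24 min), Petrov→Task T3 (51 min), Santos→Task T2 (21 min) — total 18+31+24+51+21 = 145 min.
Column-greedy (each task in turn goes to its cheapest remaining worker) gives 191 min, worse by 46.
Next-best assignment: Okafor→Task T6, Huang→Task T7, Mendoza→Task T4, Petrov→Task T3, Santos→Task T2 = 149 min.
Swapping Okafor↔Santos (Okafor→Task T2 92 min, Santos→Task T6 29 min) adds 82.

Minimum total: 145 min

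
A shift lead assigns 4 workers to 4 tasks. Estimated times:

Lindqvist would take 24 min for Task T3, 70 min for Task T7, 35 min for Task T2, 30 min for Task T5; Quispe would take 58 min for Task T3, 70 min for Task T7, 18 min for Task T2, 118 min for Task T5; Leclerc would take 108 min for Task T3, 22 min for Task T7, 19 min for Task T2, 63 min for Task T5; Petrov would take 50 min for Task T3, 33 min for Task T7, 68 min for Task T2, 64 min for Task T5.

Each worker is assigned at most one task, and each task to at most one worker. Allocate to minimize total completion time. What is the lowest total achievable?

This is a one-to-one assignment (minimum-cost bipartite matching).
Optimal: Lindqvist→Task T5 (30 min), Quispe→Task T2 (18 min), Leclerc→Task T7 (22 min), Petrov→Task T3 (50 min) — total 30+18+22+50 = 120 min.
Min-entry greedy (repeatedly take the single cheapest remaining cell) gives 128 min, worse by 8.
Next-best assignment: Lindqvist→Task T3, Quispe→Task T2, Leclerc→Task T7, Petrov→Task T5 = 128 min.

Min total: 120 min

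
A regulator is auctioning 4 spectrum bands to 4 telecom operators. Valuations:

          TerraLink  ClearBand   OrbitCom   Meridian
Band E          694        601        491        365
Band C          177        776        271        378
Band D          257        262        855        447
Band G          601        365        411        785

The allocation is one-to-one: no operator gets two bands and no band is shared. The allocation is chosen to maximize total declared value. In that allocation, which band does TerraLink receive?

This is the linear assignment problem.
Optimal: TerraLink→Band E ($694M), ClearBand→Band C ($776M), OrbitCom→Band D ($855M), Meridian→Band G ($785M) — total 694+776+855+785 = $3110M.
No other one-to-one assignment exceeds $3110M.

TerraLink receives Band E.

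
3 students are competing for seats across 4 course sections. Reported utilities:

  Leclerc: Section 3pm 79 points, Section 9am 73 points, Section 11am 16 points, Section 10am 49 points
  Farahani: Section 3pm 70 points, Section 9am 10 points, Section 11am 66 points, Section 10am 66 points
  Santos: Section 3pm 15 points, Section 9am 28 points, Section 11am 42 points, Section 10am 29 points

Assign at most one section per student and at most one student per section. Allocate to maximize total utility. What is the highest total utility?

Max total: 187 points

This is a one-to-one assignment (maximum-weight bipartite matching).
Optimal: Leclerc→Section 3pm (79 points), Farahani→Section 10am (66 points), Santos→Section 11am (42 points) — total 79+66+42 = 187 points.
Max-entry greedy (repeatedly take the single best remaining cell) gives 174 points, worse by 13.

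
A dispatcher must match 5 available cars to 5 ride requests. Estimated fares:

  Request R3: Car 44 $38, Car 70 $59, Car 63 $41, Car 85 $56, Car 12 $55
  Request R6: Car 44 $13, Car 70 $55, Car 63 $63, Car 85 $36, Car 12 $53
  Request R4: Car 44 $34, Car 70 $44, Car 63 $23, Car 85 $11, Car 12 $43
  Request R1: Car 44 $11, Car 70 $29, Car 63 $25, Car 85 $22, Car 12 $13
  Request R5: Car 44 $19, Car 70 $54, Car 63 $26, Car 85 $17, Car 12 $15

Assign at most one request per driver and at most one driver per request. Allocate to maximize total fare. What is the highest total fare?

Optimal: Car 44→Request R4 ($34), Car 70→Request R5 ($54), Car 63→Request R6 ($63), Car 85→Request R1 ($22), Car 12→Request R3 ($55) — total 34+54+63+22+55 = $228.
Next-best assignment: Car 44→Request R1, Car 70→Request R5, Car 63→Request R6, Car 85→Request R3, Car 12→Request R4 = $227.

Max total: $228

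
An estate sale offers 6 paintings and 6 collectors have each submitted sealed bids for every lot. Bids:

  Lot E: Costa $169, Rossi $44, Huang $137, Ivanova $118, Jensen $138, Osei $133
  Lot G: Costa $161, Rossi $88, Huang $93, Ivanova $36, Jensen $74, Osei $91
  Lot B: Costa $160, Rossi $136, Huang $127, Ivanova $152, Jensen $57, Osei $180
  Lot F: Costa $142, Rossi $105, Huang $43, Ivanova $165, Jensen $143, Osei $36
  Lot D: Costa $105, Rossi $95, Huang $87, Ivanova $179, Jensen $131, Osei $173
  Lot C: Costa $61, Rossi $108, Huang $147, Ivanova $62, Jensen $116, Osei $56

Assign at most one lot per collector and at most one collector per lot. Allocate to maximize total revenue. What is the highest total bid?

Optimal: Costa→Lot G ($161), Rossi→Lot B ($136), Huang→Lot C ($147), Ivanova→Lot F ($165), Jensen→Lot E ($138), Osei→Lot D ($173) — total 161+136+147+165+138+173 = $920.
Column-greedy (each lot in turn goes to its best remaining collector) gives $846, worse by 74.
Next-best assignment: Costa→Lot G, Rossi→Lot F, Huang→Lot C, Ivanova→Lot D, Jensen→Lot E, Osei→Lot B = $910.

Maximum total: $920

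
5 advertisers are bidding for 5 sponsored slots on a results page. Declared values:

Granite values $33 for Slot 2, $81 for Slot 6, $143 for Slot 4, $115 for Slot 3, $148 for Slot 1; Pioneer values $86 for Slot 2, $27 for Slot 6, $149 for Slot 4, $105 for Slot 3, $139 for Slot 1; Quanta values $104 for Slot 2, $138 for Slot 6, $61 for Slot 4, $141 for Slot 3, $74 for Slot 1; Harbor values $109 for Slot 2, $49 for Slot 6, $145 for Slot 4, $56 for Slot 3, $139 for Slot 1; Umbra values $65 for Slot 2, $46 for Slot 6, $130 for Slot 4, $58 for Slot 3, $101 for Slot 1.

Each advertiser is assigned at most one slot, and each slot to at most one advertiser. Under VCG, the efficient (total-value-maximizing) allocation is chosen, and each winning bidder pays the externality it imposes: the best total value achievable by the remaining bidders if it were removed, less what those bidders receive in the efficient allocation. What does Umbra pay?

Efficient allocation: Granite→Slot 3 ($115), Pioneer→Slot 1 ($139), Quanta→Slot 6 ($138), Harbor→Slot 2 ($109), Umbra→Slot 4 ($130); total welfare W = $631.
Umbra receives Slot 4 at value $130, so the others get W − 130 = $501.
Without Umbra: best allocation of the remaining 4 bidders over all 5 slots is Granite→Slot 1 ($148), Pioneer→Slot 4 ($149), Quanta→Slot 3 ($141), Harbor→Slot 2 ($109), total $547.
VCG payment = (others' best without Umbra) − (others' welfare with Umbra) = 547 − 501 = $46.

Umbra pays $46.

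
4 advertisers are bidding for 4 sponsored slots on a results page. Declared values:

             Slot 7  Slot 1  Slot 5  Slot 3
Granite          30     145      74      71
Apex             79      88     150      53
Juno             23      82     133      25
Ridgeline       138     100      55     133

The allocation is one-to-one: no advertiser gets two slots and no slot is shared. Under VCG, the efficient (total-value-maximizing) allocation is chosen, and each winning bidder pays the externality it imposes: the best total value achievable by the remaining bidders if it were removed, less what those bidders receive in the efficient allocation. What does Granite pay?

Granite pays $25.

Efficient allocation: Granite→Slot 1 ($145), Apex→Slot 7 ($79), Juno→Slot 5 ($133), Ridgeline→Slot 3 ($133); total welfare W = $490.
Granite receives Slot 1 at value $145, so the others get W − 145 = $345.
Without Granite: best allocation of the remaining 3 bidders over all 4 slots is Apex→Slot 5 ($150), Juno→Slot 1 ($82), Ridgeline→Slot 7 ($138), total $370.
VCG payment = (others' best without Granite) − (others' welfare with Granite) = 370 − 345 = $25.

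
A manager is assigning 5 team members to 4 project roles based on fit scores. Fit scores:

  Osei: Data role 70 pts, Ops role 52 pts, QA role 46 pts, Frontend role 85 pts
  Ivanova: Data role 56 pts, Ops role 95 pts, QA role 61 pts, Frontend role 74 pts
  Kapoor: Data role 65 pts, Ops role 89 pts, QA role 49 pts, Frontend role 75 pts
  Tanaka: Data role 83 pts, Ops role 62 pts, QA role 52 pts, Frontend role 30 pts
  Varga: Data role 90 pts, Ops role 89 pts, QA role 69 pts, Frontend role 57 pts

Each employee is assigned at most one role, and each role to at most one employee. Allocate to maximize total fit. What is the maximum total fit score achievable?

Optimal: Tanaka→Data role (83 pts), Ivanova→Ops role (95 pts), Varga→QA role (69 pts), Osei→Frontend role (85 pts) — total 83+95+69+85 = 332 pts.
Column-greedy (each role in turn goes to its best remaining employee) gives 322 pts, worse by 10.

Maximum total: 332 pts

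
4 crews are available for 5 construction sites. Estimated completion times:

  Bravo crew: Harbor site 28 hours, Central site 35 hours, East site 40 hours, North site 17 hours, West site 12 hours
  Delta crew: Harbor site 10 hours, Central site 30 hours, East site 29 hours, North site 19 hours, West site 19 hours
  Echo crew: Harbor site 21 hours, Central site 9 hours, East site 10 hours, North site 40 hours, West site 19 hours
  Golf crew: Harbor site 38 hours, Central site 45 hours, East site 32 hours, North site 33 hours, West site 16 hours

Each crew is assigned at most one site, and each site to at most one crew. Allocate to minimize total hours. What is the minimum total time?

Min total: 52 hours

Optimal: Bravo crew→North site (17 hours), Delta crew→Harbor site (10 hours), Echo crew→Central site (9 hours), Golf crew→West site (16 hours) — total 17+10+9+16 = 52 hours.
Row-greedy (each crew in turn takes its cheapest remaining site) gives 63 hours, worse by 11.
Swapping Golf crew↔Delta crew (Golf crew→Harbor site 38 hours, Delta crew→West site 19 hours) adds 31.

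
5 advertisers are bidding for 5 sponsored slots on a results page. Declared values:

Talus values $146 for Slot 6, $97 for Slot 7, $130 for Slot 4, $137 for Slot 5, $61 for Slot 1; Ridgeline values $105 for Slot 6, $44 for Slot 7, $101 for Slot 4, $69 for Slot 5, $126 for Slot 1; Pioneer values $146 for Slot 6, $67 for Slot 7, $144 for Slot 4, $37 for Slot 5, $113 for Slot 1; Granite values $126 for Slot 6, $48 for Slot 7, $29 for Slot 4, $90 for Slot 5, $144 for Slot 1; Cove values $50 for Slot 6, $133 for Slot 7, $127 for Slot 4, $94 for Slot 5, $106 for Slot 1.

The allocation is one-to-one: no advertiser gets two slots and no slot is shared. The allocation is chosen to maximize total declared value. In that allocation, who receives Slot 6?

Granite receives Slot 6.

This is the linear assignment problem.
Optimal: Talus→Slot 5 ($137), Ridgeline→Slot 1 ($126), Pioneer→Slot 4 ($144), Granite→Slot 6 ($126), Cove→Slot 7 ($133) — total 137+126+144+126+133 = $666.
Row-greedy (each advertiser in turn takes its best remaining slot) gives $639, worse by 27.
Next-best assignment: Talus→Slot 5, Ridgeline→Slot 6, Pioneer→Slot 4, Granite→Slot 1, Cove→Slot 7 = $663.
Granite's own top slot is Slot 1 ($144), but forcing Granite→Slot 1 and reassigning the rest optimally gives only $663 — worse by 3.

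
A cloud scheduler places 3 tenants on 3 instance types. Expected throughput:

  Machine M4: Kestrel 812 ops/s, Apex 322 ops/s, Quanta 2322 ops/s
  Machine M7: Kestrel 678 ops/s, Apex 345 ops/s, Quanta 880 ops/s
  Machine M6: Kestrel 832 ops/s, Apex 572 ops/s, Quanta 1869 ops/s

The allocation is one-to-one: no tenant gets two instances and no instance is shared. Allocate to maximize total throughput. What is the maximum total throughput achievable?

This is the linear assignment problem.
Optimal: Kestrel→Machine M7 (678 ops/s), Apex→Machine M6 (572 ops/s), Quanta→Machine M4 (2322 ops/s) — total 678+572+2322 = 3572 ops/s.
Max-entry greedy (repeatedly take the single best remaining cell) gives 3499 ops/s, worse by 73.
No other one-to-one assignment exceeds 3572 ops/s.

Max total: 3572 ops/s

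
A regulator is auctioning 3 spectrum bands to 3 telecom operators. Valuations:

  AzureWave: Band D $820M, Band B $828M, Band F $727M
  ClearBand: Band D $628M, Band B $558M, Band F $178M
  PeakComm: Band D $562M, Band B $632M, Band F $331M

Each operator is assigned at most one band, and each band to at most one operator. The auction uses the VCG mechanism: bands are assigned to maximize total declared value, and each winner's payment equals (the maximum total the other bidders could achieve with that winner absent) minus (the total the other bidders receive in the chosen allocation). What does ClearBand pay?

ClearBand pays $93M.

Efficient allocation: AzureWave→Band F ($727M), ClearBand→Band D ($628M), PeakComm→Band B ($632M); total welfare W = $1987M.
ClearBand receives Band D at value $628M, so the others get W − 628 = $1359M.
Without ClearBand: best allocation of the remaining 2 bidders over all 3 bands is AzureWave→Band D ($820M), PeakComm→Band B ($632M), total $1452M.
VCG payment = (others' best without ClearBand) − (others' welfare with ClearBand) = 1452 − 1359 = $93M.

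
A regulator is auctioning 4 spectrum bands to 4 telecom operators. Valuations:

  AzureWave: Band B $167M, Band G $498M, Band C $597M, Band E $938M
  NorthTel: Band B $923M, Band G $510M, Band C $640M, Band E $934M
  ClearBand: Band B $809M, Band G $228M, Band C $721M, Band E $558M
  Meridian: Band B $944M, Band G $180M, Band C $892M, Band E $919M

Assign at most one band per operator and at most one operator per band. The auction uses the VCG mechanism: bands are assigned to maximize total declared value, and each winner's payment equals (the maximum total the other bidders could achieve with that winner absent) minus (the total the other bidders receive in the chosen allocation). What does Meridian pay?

Efficient allocation: AzureWave→Band E ($938M), NorthTel→Band G ($510M), ClearBand→Band B ($809M), Meridian→Band C ($892M); total welfare W = $3149M.
Meridian receives Band C at value $892M, so the others get W − 892 = $2257M.
Without Meridian: best allocation of the remaining 3 bidders over all 4 bands is AzureWave→Band E ($938M), NorthTel→Band B ($923M), ClearBand→Band C ($721M), total $2582M.
VCG payment = (others' best without Meridian) − (others' welfare with Meridian) = 2582 − 2257 = $325M.

Meridian pays $325M.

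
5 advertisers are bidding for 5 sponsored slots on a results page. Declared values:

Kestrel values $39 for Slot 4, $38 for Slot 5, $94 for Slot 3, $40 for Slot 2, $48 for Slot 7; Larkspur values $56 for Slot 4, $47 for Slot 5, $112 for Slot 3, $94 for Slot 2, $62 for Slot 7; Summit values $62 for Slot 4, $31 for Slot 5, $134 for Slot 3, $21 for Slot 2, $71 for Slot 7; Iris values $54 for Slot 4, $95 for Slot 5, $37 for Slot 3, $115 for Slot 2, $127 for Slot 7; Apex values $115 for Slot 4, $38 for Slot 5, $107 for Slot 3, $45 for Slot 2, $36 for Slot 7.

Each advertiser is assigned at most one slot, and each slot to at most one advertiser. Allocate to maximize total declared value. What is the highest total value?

This is the linear assignment problem.
Optimal: Kestrel→Slot 5 ($38), Larkspur→Slot 2 ($94), Summit→Slot 3 ($134), Iris→Slot 7 ($127), Apex→Slot 4 ($115) — total 38+94+134+127+115 = $508.
Row-greedy (each advertiser in turn takes its best remaining slot) gives $469, worse by 39.
Next-best assignment: Kestrel→Slot 7, Larkspur→Slot 2, Summit→Slot 3, Iris→Slot 5, Apex→Slot 4 = $486.

Maximum total: $508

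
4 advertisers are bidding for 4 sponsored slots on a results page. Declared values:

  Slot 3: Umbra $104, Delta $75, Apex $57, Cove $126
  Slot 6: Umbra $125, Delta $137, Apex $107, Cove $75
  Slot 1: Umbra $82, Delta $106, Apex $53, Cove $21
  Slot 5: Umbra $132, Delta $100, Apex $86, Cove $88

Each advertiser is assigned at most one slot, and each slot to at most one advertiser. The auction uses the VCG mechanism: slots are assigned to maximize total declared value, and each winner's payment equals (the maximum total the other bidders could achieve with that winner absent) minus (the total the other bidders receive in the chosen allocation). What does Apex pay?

Efficient allocation: Umbra→Slot 5 ($132), Delta→Slot 1 ($106), Apex→Slot 6 ($107), Cove→Slot 3 ($126); total welfare W = $471.
Apex receives Slot 6 at value $107, so the others get W − 107 = $364.
Without Apex: best allocation of the remaining 3 bidders over all 4 slots is Umbra→Slot 5 ($132), Delta→Slot 6 ($137), Cove→Slot 3 ($126), total $395.
VCG payment = (others' best without Apex) − (others' welfare with Apex) = 395 − 364 = $31.

Apex pays $31.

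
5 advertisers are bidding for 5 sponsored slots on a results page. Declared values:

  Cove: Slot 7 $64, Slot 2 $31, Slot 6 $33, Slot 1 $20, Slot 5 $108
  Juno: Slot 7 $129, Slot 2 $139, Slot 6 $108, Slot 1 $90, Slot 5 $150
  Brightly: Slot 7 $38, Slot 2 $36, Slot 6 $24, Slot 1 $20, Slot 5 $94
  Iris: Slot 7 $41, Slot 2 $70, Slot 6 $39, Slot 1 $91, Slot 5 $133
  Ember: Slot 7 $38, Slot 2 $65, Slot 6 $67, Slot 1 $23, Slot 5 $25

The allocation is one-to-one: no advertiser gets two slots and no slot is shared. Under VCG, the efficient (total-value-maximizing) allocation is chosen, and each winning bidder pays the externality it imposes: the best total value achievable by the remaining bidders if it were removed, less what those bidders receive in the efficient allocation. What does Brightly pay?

Efficient allocation: Cove→Slot 7 ($64), Juno→Slot 2 ($139), Brightly→Slot 5 ($94), Iris→Slot 1 ($91), Ember→Slot 6 ($67); total welfare W = $455.
Brightly receives Slot 5 at value $94, so the others get W − 94 = $361.
Without Brightly: best allocation of the remaining 4 bidders over all 5 slots is Cove→Slot 5 ($108), Juno→Slot 2 ($139), Iris→Slot 1 ($91), Ember→Slot 6 ($67), total $405.
VCG payment = (others' best without Brightly) − (others' welfare with Brightly) = 405 − 361 = $44.

Brightly pays $44.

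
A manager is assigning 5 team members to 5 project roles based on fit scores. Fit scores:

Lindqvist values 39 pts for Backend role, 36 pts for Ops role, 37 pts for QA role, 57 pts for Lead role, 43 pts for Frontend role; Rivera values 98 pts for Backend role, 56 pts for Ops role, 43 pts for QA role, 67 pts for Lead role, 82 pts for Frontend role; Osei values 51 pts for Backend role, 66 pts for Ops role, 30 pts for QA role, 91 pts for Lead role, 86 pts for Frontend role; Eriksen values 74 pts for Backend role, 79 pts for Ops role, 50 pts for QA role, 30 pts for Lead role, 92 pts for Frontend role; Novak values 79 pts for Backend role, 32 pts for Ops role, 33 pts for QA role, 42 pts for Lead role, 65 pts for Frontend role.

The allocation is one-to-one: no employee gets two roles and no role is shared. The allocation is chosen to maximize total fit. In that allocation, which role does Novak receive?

Novak receives Frontend role.

Treat this as an assignment problem: match each employee to one role.
Optimal: Lindqvist→QA role (37 pts), Rivera→Backend role (98 pts), Osei→Lead role (91 pts), Eriksen→Ops role (79 pts), Novak→Frontend role (65 pts) — total 37+98+91+79+65 = 370 pts.
Max-entry greedy (repeatedly take the single best remaining cell) gives 350 pts, worse by 20.
Every other assignment is strictly worse.
Novak's own top role is Backend role (79 pts), but forcing Novak→Backend role and reassigning the rest optimally gives only 368 pts — worse by 2.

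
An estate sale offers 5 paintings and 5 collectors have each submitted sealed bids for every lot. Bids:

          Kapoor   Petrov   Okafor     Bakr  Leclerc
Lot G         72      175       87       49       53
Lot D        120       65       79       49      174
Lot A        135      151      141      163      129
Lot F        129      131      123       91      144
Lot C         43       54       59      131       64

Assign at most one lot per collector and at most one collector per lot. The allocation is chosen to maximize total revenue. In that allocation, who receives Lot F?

This is a one-to-one assignment (maximum-weight bipartite matching).
Optimal: Kapoor→Lot F ($129), Petrov→Lot G ($175), Okafor→Lot A ($141), Bakr→Lot C ($131), Leclerc→Lot D ($174) — total 129+175+141+131+174 = $750.
Every other assignment is strictly worse.
Kapoor's own top lot is Lot A ($135), but forcing Kapoor→Lot A and reassigning the rest optimally gives only $738 — worse by 12.

Kapoor receives Lot F.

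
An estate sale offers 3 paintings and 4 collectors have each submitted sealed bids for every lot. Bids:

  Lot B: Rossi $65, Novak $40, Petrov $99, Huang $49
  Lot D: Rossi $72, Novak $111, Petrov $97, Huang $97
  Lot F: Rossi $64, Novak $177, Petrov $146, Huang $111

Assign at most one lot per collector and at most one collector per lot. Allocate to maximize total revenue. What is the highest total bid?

Treat this as an assignment problem: match each collector to one lot.
Optimal: Petrov→Lot B ($99), Huang→Lot D ($97), Novak→Lot F ($177) — total 99+97+177 = $373.
Next-best assignment: Petrov→Lot B, Rossi→Lot D, Novak→Lot F = $348.
Every other assignment is strictly worse.

Max total: $373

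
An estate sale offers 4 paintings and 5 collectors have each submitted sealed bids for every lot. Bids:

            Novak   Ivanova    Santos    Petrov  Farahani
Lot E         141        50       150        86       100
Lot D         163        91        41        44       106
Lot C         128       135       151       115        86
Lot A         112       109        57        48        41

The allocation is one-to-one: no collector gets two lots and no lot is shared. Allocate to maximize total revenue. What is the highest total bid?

Maximum total: $537

This is the linear assignment problem.
Optimal: Santos→Lot E ($150), Novak→Lot D ($163), Petrov→Lot C ($115), Ivanova→Lot A ($109) — total 150+163+115+109 = $537.
Column-greedy (each lot in turn goes to its best remaining collector) gives $496, worse by 41.
Next-best assignment: Farahani→Lot E, Novak→Lot D, Santos→Lot C, Ivanova→Lot A = $523.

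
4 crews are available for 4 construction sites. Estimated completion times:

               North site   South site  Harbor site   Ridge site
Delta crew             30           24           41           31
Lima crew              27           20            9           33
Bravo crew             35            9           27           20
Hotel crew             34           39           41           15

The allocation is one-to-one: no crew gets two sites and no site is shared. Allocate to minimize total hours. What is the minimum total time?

Optimal: Delta crew→North site (30 hours), Lima crew→Harbor site (9 hours), Bravo crew→South site (9 hours), Hotel crew→Ridge site (15 hours) — total 30+9+9+15 = 63 hours.
Column-greedy (each site in turn goes to its cheapest remaining crew) gives 92 hours, worse by 29.

Minimum total: 63 hours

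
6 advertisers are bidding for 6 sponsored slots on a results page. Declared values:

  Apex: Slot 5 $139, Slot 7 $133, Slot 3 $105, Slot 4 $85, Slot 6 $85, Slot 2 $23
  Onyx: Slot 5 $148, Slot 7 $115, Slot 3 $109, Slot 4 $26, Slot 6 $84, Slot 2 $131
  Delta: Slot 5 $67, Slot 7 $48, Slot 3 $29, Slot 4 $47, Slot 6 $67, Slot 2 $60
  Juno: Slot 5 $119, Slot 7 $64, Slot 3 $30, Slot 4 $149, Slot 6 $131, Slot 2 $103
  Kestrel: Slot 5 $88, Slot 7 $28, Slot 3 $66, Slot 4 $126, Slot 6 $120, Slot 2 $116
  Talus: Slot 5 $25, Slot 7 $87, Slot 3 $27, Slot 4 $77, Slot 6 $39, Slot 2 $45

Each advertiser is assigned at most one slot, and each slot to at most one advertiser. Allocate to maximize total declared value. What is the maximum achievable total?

Max total: $672

This is the linear assignment problem.
Optimal: Apex→Slot 3 ($105), Onyx→Slot 5 ($148), Delta→Slot 6 ($67), Juno→Slot 4 ($149), Kestrel→Slot 2 ($116), Talus→Slot 7 ($87) — total 105+148+67+149+116+87 = $672.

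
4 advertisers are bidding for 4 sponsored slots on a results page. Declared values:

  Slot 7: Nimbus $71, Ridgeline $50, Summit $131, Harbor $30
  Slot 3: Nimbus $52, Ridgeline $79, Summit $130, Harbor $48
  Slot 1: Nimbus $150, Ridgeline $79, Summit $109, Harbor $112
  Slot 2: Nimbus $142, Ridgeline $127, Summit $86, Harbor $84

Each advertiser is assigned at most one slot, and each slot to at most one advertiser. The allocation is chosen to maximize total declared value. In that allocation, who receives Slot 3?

Treat this as an assignment problem: match each advertiser to one slot.
Optimal: Nimbus→Slot 2 ($142), Ridgeline→Slot 3 ($79), Summit→Slot 7 ($131), Harbor→Slot 1 ($112) — total 142+79+131+112 = $464.
Column-greedy (each slot in turn goes to its best remaining advertiser) gives $444, worse by 20.
Swapping Nimbus↔Summit (Nimbus→Slot 7 $71, Summit→Slot 2 $86) loses 116.
Checked against all permutations: $464 is optimal.
Ridgeline's own top slot is Slot 2 ($127), but forcing Ridgeline→Slot 2 and reassigning the rest optimally gives only $456 — worse by 8.

Ridgeline receives Slot 3.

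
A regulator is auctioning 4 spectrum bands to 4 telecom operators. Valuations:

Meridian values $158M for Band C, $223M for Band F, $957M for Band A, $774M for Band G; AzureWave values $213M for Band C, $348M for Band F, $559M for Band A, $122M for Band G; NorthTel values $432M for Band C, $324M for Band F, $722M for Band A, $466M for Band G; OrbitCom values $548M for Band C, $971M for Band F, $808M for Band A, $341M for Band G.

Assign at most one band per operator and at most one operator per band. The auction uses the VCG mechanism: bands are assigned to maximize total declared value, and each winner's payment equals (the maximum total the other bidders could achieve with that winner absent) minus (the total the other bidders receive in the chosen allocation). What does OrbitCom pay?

Efficient allocation: Meridian→Band G ($774M), AzureWave→Band A ($559M), NorthTel→Band C ($432M), OrbitCom→Band F ($971M); total welfare W = $2736M.
OrbitCom receives Band F at value $971M, so the others get W − 971 = $1765M.
Without OrbitCom: best allocation of the remaining 3 bidders over all 4 bands is Meridian→Band G ($774M), AzureWave→Band F ($348M), NorthTel→Band A ($722M), total $1844M.
VCG payment = (others' best without OrbitCom) − (others' welfare with OrbitCom) = 1844 − 1765 = $79M.

OrbitCom pays $79M.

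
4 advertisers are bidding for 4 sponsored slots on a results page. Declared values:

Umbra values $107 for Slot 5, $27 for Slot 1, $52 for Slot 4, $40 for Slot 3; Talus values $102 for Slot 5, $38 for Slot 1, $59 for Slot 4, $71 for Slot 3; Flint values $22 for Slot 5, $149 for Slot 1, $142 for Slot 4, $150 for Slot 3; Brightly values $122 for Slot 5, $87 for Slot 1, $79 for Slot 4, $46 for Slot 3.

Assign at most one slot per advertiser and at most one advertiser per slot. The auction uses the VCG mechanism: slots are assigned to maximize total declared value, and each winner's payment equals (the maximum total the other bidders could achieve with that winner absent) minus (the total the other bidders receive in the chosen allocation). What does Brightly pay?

Brightly pays $7.

Efficient allocation: Umbra→Slot 5 ($107), Talus→Slot 3 ($71), Flint→Slot 4 ($142), Brightly→Slot 1 ($87); total welfare W = $407.
Brightly receives Slot 1 at value $87, so the others get W − 87 = $320.
Without Brightly: best allocation of the remaining 3 bidders over all 4 slots is Umbra→Slot 5 ($107), Talus→Slot 3 ($71), Flint→Slot 1 ($149), total $327.
VCG payment = (others' best without Brightly) − (others' welfare with Brightly) = 327 − 320 = $7.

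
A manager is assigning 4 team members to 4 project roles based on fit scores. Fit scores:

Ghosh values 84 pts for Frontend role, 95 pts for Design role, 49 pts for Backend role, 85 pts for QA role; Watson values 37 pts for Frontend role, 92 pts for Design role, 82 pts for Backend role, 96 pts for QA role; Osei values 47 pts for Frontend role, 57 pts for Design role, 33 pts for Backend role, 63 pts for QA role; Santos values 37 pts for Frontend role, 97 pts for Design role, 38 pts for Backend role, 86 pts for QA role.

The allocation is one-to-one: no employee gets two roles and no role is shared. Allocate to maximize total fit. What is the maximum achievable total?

Max total: 326 pts

Optimal: Ghosh→Frontend role (84 pts), Watson→Backend role (82 pts), Osei→QA role (63 pts), Santos→Design role (97 pts) — total 84+82+63+97 = 326 pts.
Row-greedy (each employee in turn takes its best remaining role) gives 276 pts, worse by 50.
No other one-to-one assignment exceeds 326 pts.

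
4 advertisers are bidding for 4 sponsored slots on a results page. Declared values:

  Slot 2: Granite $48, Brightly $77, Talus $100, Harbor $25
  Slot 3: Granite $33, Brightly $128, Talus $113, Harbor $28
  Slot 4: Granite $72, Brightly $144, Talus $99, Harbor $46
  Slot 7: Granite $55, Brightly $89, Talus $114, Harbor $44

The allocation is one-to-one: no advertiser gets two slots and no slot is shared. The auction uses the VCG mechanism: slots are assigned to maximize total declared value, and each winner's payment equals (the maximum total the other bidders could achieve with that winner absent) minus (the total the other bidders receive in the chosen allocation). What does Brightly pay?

Brightly pays $24.

Efficient allocation: Granite→Slot 2 ($48), Brightly→Slot 4 ($144), Talus→Slot 3 ($113), Harbor→Slot 7 ($44); total welfare W = $349.
Brightly receives Slot 4 at value $144, so the others get W − 144 = $205.
Without Brightly: best allocation of the remaining 3 bidders over all 4 slots is Granite→Slot 4 ($72), Talus→Slot 3 ($113), Harbor→Slot 7 ($44), total $229.
VCG payment = (others' best without Brightly) − (others' welfare with Brightly) = 229 − 205 = $24.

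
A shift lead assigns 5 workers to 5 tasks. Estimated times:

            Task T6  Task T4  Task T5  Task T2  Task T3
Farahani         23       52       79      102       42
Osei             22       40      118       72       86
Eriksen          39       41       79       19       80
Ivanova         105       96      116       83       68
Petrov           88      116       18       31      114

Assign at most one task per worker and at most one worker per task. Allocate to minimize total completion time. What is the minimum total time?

This is the linear assignment problem.
Optimal: Farahani→Task T6 (23 min), Osei→Task T4 (40 min), Eriksen→Task T2 (19 min), Ivanova→Task T3 (68 min), Petrov→Task T5 (18 min) — total 23+40+19+68+18 = 168 min.
Min-entry greedy (repeatedly take the single cheapest remaining cell) gives 197 min, worse by 29.

Min total: 168 min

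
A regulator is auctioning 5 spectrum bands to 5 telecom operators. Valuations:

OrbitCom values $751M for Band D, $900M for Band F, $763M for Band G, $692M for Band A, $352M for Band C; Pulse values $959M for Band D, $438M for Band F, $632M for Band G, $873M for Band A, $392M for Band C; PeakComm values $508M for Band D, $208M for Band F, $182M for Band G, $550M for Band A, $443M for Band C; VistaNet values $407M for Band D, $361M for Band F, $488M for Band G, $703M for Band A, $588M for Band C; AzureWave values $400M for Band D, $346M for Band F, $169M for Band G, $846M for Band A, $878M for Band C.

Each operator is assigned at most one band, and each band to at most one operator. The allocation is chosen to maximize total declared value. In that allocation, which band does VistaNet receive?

Optimal: OrbitCom→Band F ($900M), Pulse→Band D ($959M), PeakComm→Band A ($550M), VistaNet→Band G ($488M), AzureWave→Band C ($878M) — total 900+959+550+488+878 = $3775M.
Row-greedy (each operator in turn takes its best remaining band) gives $3166M, worse by 609.
Swapping VistaNet↔Pulse (VistaNet→Band D $407M, Pulse→Band G $632M) loses 408.
VistaNet's own top band is Band A ($703M), but forcing VistaNet→Band A and reassigning the rest optimally gives only $3622M — worse by 153.

VistaNet receives Band G.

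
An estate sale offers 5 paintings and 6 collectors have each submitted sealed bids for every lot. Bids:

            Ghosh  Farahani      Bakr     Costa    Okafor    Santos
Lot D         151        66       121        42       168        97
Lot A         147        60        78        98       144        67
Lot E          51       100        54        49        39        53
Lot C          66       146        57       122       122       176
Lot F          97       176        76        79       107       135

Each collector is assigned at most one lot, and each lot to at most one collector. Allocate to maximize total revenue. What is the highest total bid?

Maximum total: $721

Optimal: Okafor→Lot D ($168), Ghosh→Lot A ($147), Bakr→Lot E ($54), Santos→Lot C ($176), Farahani→Lot F ($176) — total 168+147+54+176+176 = $721.
Row-greedy (each collector in turn takes its best remaining lot) gives $566, worse by 155.
Next-best assignment: Okafor→Lot D, Ghosh→Lot A, Costa→Lot E, Santos→Lot C, Farahani→Lot F = $716.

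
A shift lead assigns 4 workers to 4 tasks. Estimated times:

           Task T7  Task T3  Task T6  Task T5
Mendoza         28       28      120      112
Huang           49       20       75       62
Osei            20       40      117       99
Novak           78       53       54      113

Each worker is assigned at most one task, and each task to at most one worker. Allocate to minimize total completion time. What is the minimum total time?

Min total: 164 min

This is the linear assignment problem.
Optimal: Mendoza→Task T3 (28 min), Huang→Task T5 (62 min), Osei→Task T7 (20 min), Novak→Task T6 (54 min) — total 28+62+20+54 = 164 min.
Next-best assignment: Mendoza→Task T7, Huang→Task T5, Osei→Task T3, Novak→Task T6 = 184 min.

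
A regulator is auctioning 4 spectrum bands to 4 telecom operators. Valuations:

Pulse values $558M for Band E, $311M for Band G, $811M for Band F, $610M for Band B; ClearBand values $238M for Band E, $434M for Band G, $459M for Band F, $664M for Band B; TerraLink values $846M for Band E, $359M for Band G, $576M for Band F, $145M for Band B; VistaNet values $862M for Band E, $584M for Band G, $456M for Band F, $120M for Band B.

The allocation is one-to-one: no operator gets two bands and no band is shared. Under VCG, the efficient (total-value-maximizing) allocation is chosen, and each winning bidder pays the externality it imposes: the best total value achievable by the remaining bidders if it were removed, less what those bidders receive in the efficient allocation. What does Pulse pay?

Efficient allocation: Pulse→Band F ($811M), ClearBand→Band B ($664M), TerraLink→Band E ($846M), VistaNet→Band G ($584M); total welfare W = $2905M.
Pulse receives Band F at value $811M, so the others get W − 811 = $2094M.
Without Pulse: best allocation of the remaining 3 bidders over all 4 bands is ClearBand→Band B ($664M), TerraLink→Band F ($576M), VistaNet→Band E ($862M), total $2102M.
VCG payment = (others' best without Pulse) − (others' welfare with Pulse) = 2102 − 2094 = $8M.

Pulse pays $8M.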